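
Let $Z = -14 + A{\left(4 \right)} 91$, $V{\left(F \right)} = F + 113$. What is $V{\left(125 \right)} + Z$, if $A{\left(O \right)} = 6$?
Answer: $770$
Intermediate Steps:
$V{\left(F \right)} = 113 + F$
$Z = 532$ ($Z = -14 + 6 \cdot 91 = -14 + 546 = 532$)
$V{\left(125 \right)} + Z = \left(113 + 125\right) + 532 = 238 + 532 = 770$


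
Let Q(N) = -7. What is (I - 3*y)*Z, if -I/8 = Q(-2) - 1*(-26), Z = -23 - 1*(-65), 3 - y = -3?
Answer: -7140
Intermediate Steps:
y = 6 (y = 3 - 1*(-3) = 3 + 3 = 6)
Z = 42 (Z = -23 + 65 = 42)
I = -152 (I = -8*(-7 - 1*(-26)) = -8*(-7 + 26) = -8*19 = -152)
(I - 3*y)*Z = (-152 - 3*6)*42 = (-152 - 18)*42 = -170*42 = -7140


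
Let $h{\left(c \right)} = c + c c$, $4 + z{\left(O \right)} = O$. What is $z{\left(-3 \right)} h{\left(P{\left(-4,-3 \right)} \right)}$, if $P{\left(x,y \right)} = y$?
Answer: $-42$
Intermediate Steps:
$z{\left(O \right)} = -4 + O$
$h{\left(c \right)} = c + c^{2}$
$z{\left(-3 \right)} h{\left(P{\left(-4,-3 \right)} \right)} = \left(-4 - 3\right) \left(- 3 \left(1 - 3\right)\right) = - 7 \left(\left(-3\right) \left(-2\right)\right) = \left(-7\right) 6 = -42$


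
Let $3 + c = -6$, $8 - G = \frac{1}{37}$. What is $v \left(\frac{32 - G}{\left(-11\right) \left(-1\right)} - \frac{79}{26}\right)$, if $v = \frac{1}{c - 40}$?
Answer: $\frac{9039}{518518} \approx 0.017432$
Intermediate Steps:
$G = \frac{295}{37}$ ($G = 8 - \frac{1}{37} = \frac{295}{37} \approx 7.973$)
$c = -9$ ($c = -3 - 6 = -9$)
$v = - \frac{1}{49}$ ($v = \frac{1}{-9 - 40} = \frac{1}{-49} = - \frac{1}{49} \approx -0.020408$)
$v \left(\frac{32 - G}{\left(-11\right) \left(-1\right)} - \frac{79}{26}\right) = - \frac{\frac{32 - \frac{295}{37}}{\left(-11\right) \left(-1\right)} - \frac{79}{26}}{49} = - \frac{\frac{32 - \frac{295}{37}}{11} - \frac{79}{26}}{49} = - \frac{\frac{889}{37} \cdot \frac{1}{11} - \frac{79}{26}}{49} = - \frac{\frac{889}{407} - \frac{79}{26}}{49} = \left(- \frac{1}{49}\right) \left(- \frac{9039}{10582}\right) = \frac{9039}{518518}$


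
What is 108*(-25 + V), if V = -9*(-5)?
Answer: 2160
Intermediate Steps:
V = 45
108*(-25 + V) = 108*(-25 + 45) = 108*20 = 2160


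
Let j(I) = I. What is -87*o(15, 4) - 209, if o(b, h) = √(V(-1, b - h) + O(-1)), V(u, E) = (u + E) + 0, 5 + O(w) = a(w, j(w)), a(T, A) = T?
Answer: -383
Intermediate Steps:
O(w) = -5 + w
V(u, E) = E + u (V(u, E) = (E + u) + 0 = E + u)
o(b, h) = √(-7 + b - h) (o(b, h) = √(((b - h) - 1) + (-5 - 1)) = √((-1 + b - h) - 6) = √(-7 + b - h))
-87*o(15, 4) - 209 = -87*√(-7 + 15 - 1*4) - 209 = -87*√(-7 + 15 - 4) - 209 = -87*√4 - 209 = -87*2 - 209 = -174 - 209 = -383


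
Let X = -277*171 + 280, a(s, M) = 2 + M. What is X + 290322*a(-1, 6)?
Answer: 2275489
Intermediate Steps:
X = -47087 (X = -47367 + 280 = -47087)
X + 290322*a(-1, 6) = -47087 + 290322*(2 + 6) = -47087 + 290322*8 = -47087 + 2322576 = 2275489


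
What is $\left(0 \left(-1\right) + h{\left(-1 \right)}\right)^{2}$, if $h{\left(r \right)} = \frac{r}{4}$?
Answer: $\frac{1}{16} \approx 0.0625$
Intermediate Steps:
$h{\left(r \right)} = \frac{r}{4}$ ($h{\left(r \right)} = r \frac{1}{4} = \frac{r}{4}$)
$\left(0 \left(-1\right) + h{\left(-1 \right)}\right)^{2} = \left(0 \left(-1\right) + \frac{1}{4} \left(-1\right)\right)^{2} = \left(0 - \frac{1}{4}\right)^{2} = \left(- \frac{1}{4}\right)^{2} = \frac{1}{16}$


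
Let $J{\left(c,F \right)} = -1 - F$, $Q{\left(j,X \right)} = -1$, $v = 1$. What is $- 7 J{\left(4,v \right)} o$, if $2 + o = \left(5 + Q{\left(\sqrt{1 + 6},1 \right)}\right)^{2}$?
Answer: $196$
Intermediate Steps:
$o = 14$ ($o = -2 + \left(5 - 1\right)^{2} = -2 + 4^{2} = -2 + 16 = 14$)
$- 7 J{\left(4,v \right)} o = - 7 \left(-1 - 1\right) 14 = \left(-7\right) \left(-2\right) 14 = 14 \cdot 14 = 196$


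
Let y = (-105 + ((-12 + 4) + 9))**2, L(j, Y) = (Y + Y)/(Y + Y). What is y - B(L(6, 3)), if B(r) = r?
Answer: 10815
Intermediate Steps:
L(j, Y) = 1 (L(j, Y) = (2*Y)/((2*Y)) = (2*Y)*(1/(2*Y)) = 1)
y = 10816 (y = (-105 + (-8 + 9))**2 = (-105 + 1)**2 = (-104)**2 = 10816)
y - B(L(6, 3)) = 10816 - 1*1 = 10816 - 1 = 10815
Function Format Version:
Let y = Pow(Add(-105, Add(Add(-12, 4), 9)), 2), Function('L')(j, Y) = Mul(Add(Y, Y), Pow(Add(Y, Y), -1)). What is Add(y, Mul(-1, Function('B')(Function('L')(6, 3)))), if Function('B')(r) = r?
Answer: 10815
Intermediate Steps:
Function('L')(j, Y) = 1 (Function('L')(j, Y) = Mul(Mul(2, Y), Pow(Mul(2, Y), -1)) = Mul(Mul(2, Y), Mul(Rational(1, 2), Pow(Y, -1))) = 1)
y = 10816 (y = Pow(Add(-105, Add(-8, 9)), 2) = Pow(Add(-105, 1), 2) = Pow(-104, 2) = 10816)
Add(y, Mul(-1, Function('B')(Function('L')(6, 3)))) = Add(10816, Mul(-1, 1)) = Add(10816, -1) = 10815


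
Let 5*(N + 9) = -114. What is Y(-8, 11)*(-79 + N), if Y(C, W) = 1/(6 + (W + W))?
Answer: -277/70 ≈ -3.9571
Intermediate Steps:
Y(C, W) = 1/(6 + 2*W)
N = -159/5 (N = -9 + (1/5)*(-114) = -9 - 114/5 = -159/5 ≈ -31.800)
Y(-8, 11)*(-79 + N) = (1/(2*(3 + 11)))*(-79 - 159/5) = ((1/2)/14)*(-554/5) = ((1/2)*(1/14))*(-554/5) = (1/28)*(-554/5) = -277/70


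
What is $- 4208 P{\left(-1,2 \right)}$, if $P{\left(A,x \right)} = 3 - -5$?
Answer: $-33664$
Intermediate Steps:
$P{\left(A,x \right)} = 8$ ($P{\left(A,x \right)} = 3 + 5 = 8$)
$- 4208 P{\left(-1,2 \right)} = \left(-4208\right) 8 = -33664$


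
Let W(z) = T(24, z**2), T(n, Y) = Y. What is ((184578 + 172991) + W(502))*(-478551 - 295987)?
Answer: -472137452274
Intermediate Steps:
W(z) = z**2
((184578 + 172991) + W(502))*(-478551 - 295987) = ((184578 + 172991) + 502**2)*(-478551 - 295987) = (357569 + 252004)*(-774538) = 609573*(-774538) = -472137452274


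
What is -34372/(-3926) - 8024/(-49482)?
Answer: 33313414/3735891 ≈ 8.9171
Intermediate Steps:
-34372/(-3926) - 8024/(-49482) = -34372*(-1/3926) - 8024*(-1/49482) = 1322/151 + 4012/24741 = 33313414/3735891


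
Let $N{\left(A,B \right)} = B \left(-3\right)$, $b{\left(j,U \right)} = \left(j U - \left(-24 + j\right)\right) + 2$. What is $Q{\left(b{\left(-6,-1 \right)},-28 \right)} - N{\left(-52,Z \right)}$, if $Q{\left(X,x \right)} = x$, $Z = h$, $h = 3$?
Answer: $-19$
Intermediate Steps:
$b{\left(j,U \right)} = 26 - j + U j$ ($b{\left(j,U \right)} = \left(U j - \left(-24 + j\right)\right) + 2 = \left(24 - j + U j\right) + 2 = 26 - j + U j$)
$Z = 3$
$N{\left(A,B \right)} = - 3 B$
$Q{\left(b{\left(-6,-1 \right)},-28 \right)} - N{\left(-52,Z \right)} = -28 - \left(-3\right) 3 = -28 - -9 = -28 + 9 = -19$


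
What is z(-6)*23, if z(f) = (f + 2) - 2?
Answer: -138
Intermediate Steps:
z(f) = f (z(f) = (2 + f) - 2 = f)
z(-6)*23 = -6*23 = -138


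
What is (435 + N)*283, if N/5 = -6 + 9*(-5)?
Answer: 50940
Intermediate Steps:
N = -255 (N = 5*(-6 + 9*(-5)) = 5*(-6 - 45) = 5*(-51) = -255)
(435 + N)*283 = (435 - 255)*283 = 180*283 = 50940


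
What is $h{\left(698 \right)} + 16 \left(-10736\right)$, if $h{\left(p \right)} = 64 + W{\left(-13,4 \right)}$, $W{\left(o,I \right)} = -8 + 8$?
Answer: $-171712$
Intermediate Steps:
$W{\left(o,I \right)} = 0$
$h{\left(p \right)} = 64$ ($h{\left(p \right)} = 64 + 0 = 64$)
$h{\left(698 \right)} + 16 \left(-10736\right) = 64 + 16 \left(-10736\right) = 64 - 171776 = -171712$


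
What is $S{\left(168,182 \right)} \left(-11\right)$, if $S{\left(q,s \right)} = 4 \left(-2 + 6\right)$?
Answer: $-176$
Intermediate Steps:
$S{\left(q,s \right)} = 16$ ($S{\left(q,s \right)} = 4 \cdot 4 = 16$)
$S{\left(168,182 \right)} \left(-11\right) = 16 \left(-11\right) = -176$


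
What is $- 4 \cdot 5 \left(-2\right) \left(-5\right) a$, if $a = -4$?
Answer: $800$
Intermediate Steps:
$- 4 \cdot 5 \left(-2\right) \left(-5\right) a = - 4 \cdot 5 \left(-2\right) \left(-5\right) \left(-4\right) = - 4 \left(\left(-10\right) \left(-5\right)\right) \left(-4\right) = \left(-4\right) 50 \left(-4\right) = \left(-200\right) \left(-4\right) = 800$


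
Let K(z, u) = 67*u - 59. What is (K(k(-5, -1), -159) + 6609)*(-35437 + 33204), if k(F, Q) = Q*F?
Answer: 9161999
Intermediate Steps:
k(F, Q) = F*Q
K(z, u) = -59 + 67*u
(K(k(-5, -1), -159) + 6609)*(-35437 + 33204) = ((-59 + 67*(-159)) + 6609)*(-35437 + 33204) = ((-59 - 10653) + 6609)*(-2233) = (-10712 + 6609)*(-2233) = -4103*(-2233) = 9161999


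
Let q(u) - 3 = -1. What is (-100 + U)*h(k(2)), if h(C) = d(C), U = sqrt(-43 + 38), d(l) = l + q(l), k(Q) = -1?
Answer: -100 + I*sqrt(5) ≈ -100.0 + 2.2361*I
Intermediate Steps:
q(u) = 2 (q(u) = 3 - 1 = 2)
d(l) = 2 + l (d(l) = l + 2 = 2 + l)
U = I*sqrt(5) (U = sqrt(-5) = I*sqrt(5) ≈ 2.2361*I)
h(C) = 2 + C
(-100 + U)*h(k(2)) = (-100 + I*sqrt(5))*(2 - 1) = (-100 + I*sqrt(5))*1 = -100 + I*sqrt(5)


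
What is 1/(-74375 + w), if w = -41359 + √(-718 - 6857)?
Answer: -38578/4464788777 - 5*I*√303/13394366331 ≈ -8.6405e-6 - 6.4978e-9*I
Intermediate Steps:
w = -41359 + 5*I*√303 (w = -41359 + √(-7575) = -41359 + 5*I*√303 ≈ -41359.0 + 87.034*I)
1/(-74375 + w) = 1/(-74375 + (-41359 + 5*I*√303)) = 1/(-115734 + 5*I*√303)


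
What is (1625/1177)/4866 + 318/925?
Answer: 1822778801/5297735850 ≈ 0.34407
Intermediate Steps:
(1625/1177)/4866 + 318/925 = (1625*(1/1177))*(1/4866) + 318*(1/925) = (1625/1177)*(1/4866) + 318/925 = 1625/5727282 + 318/925 = 1822778801/5297735850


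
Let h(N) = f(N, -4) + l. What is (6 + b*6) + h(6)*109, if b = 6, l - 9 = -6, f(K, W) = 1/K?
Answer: 2323/6 ≈ 387.17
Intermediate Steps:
l = 3 (l = 9 - 6 = 3)
h(N) = 3 + 1/N (h(N) = 1/N + 3 = 3 + 1/N)
(6 + b*6) + h(6)*109 = (6 + 6*6) + (3 + 1/6)*109 = (6 + 36) + (3 + 1/6)*109 = 42 + (19/6)*109 = 42 + 2071/6 = 2323/6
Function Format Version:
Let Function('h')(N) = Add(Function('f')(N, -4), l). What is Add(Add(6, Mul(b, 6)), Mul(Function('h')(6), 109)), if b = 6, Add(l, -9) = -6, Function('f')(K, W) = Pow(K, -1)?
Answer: Rational(2323, 6) ≈ 387.17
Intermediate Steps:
l = 3 (l = Add(9, -6) = 3)
Function('h')(N) = Add(3, Pow(N, -1)) (Function('h')(N) = Add(Pow(N, -1), 3) = Add(3, Pow(N, -1)))
Add(Add(6, Mul(b, 6)), Mul(Function('h')(6), 109)) = Add(Add(6, Mul(6, 6)), Mul(Add(3, Pow(6, -1)), 109)) = Add(Add(6, 36), Mul(Add(3, Rational(1, 6)), 109)) = Add(42, Mul(Rational(19, 6), 109)) = Add(42, Rational(2071, 6)) = Rational(2323, 6)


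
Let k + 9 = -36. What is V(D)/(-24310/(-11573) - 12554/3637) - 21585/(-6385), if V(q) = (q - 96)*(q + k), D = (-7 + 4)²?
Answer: -4669448222790/2017375229 ≈ -2314.6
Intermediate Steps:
k = -45 (k = -9 - 36 = -45)
D = 9 (D = (-3)² = 9)
V(q) = (-96 + q)*(-45 + q) (V(q) = (q - 96)*(q - 45) = (-96 + q)*(-45 + q))
V(D)/(-24310/(-11573) - 12554/3637) - 21585/(-6385) = (4320 + 9² - 141*9)/(-24310/(-11573) - 12554/3637) - 21585/(-6385) = (4320 + 81 - 1269)/(-24310*(-1/11573) - 12554*1/3637) - 21585*(-1/6385) = 3132/(24310/11573 - 12554/3637) + 4317/1277 = 3132/(-56871972/42091001) + 4317/1277 = 3132*(-42091001/56871972) + 4317/1277 = -3661917087/1579777 + 4317/1277 = -4669448222790/2017375229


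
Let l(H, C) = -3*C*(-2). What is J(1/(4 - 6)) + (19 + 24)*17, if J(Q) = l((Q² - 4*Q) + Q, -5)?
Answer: 701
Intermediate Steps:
l(H, C) = 6*C
J(Q) = -30 (J(Q) = 6*(-5) = -30)
J(1/(4 - 6)) + (19 + 24)*17 = -30 + (19 + 24)*17 = -30 + 43*17 = -30 + 731 = 701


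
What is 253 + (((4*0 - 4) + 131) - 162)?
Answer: 218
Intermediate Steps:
253 + (((4*0 - 4) + 131) - 162) = 253 + (((0 - 4) + 131) - 162) = 253 + ((-4 + 131) - 162) = 253 + (127 - 162) = 253 - 35 = 218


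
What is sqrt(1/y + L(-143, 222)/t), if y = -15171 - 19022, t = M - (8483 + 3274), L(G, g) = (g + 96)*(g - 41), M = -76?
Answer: I*sqrt(796301590349988263)/404605769 ≈ 2.2055*I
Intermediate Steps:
L(G, g) = (-41 + g)*(96 + g) (L(G, g) = (96 + g)*(-41 + g) = (-41 + g)*(96 + g))
t = -11833 (t = -76 - (8483 + 3274) = -76 - 1*11757 = -76 - 11757 = -11833)
y = -34193
sqrt(1/y + L(-143, 222)/t) = sqrt(1/(-34193) + (-3936 + 222**2 + 55*222)/(-11833)) = sqrt(-1/34193 + (-3936 + 49284 + 12210)*(-1/11833)) = sqrt(-1/34193 + 57558*(-1/11833)) = sqrt(-1/34193 - 57558/11833) = sqrt(-1968092527/404605769) = I*sqrt(796301590349988263)/404605769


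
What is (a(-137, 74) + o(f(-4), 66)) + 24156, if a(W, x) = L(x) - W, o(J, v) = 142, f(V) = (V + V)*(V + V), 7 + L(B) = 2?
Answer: 24430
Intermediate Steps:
L(B) = -5 (L(B) = -7 + 2 = -5)
f(V) = 4*V**2 (f(V) = (2*V)*(2*V) = 4*V**2)
a(W, x) = -5 - W
(a(-137, 74) + o(f(-4), 66)) + 24156 = ((-5 - 1*(-137)) + 142) + 24156 = ((-5 + 137) + 142) + 24156 = (132 + 142) + 24156 = 274 + 24156 = 24430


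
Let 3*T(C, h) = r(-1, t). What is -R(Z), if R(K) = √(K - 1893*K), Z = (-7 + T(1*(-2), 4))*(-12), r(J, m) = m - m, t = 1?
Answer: -4*I*√9933 ≈ -398.66*I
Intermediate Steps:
r(J, m) = 0
T(C, h) = 0 (T(C, h) = (⅓)*0 = 0)
Z = 84 (Z = (-7 + 0)*(-12) = -7*(-12) = 84)
R(K) = 2*√473*√(-K) (R(K) = √(-1892*K) = 2*√473*√(-K))
-R(Z) = -2*√473*√(-1*84) = -2*√473*√(-84) = -2*√473*2*I*√21 = -4*I*√9933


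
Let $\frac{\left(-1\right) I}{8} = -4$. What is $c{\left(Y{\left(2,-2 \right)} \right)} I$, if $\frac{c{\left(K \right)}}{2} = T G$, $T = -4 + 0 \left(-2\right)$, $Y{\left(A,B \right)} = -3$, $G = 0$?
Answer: $0$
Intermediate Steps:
$T = -4$ ($T = -4 + 0 = -4$)
$I = 32$ ($I = \left(-8\right) \left(-4\right) = 32$)
$c{\left(K \right)} = 0$ ($c{\left(K \right)} = 2 \left(\left(-4\right) 0\right) = 2 \cdot 0 = 0$)
$c{\left(Y{\left(2,-2 \right)} \right)} I = 0 \cdot 32 = 0$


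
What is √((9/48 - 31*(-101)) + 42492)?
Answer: √729971/4 ≈ 213.60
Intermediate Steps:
√((9/48 - 31*(-101)) + 42492) = √((9*(1/48) + 3131) + 42492) = √((3/16 + 3131) + 42492) = √(50099/16 + 42492) = √(729971/16) = √729971/4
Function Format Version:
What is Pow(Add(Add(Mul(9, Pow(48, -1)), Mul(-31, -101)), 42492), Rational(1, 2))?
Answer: Mul(Rational(1, 4), Pow(729971, Rational(1, 2))) ≈ 213.60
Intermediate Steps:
Pow(Add(Add(Mul(9, Pow(48, -1)), Mul(-31, -101)), 42492), Rational(1, 2)) = Pow(Add(Add(Mul(9, Rational(1, 48)), 3131), 42492), Rational(1, 2)) = Pow(Add(Add(Rational(3, 16), 3131), 42492), Rational(1, 2)) = Pow(Add(Rational(50099, 16), 42492), Rational(1, 2)) = Pow(Rational(729971, 16), Rational(1, 2)) = Mul(Rational(1, 4), Pow(729971, Rational(1, 2)))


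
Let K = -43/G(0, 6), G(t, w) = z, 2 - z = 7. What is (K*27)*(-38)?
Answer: -44118/5 ≈ -8823.6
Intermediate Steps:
z = -5 (z = 2 - 1*7 = 2 - 7 = -5)
G(t, w) = -5
K = 43/5 (K = -43/(-5) = -43*(-⅕) = 43/5 ≈ 8.6000)
(K*27)*(-38) = ((43/5)*27)*(-38) = (1161/5)*(-38) = -44118/5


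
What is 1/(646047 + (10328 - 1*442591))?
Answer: 1/213784 ≈ 4.6776e-6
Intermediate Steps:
1/(646047 + (10328 - 1*442591)) = 1/(646047 + (10328 - 442591)) = 1/(646047 - 432263) = 1/213784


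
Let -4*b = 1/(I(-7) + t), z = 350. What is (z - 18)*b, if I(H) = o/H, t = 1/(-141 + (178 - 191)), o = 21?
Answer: 12782/463 ≈ 27.607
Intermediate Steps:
t = -1/154 (t = 1/(-141 - 13) = 1/(-154) = -1/154 ≈ -0.0064935)
I(H) = 21/H
b = 77/926 (b = -1/(4*(21/(-7) - 1/154)) = -1/(4*(21*(-⅐) - 1/154)) = -1/(4*(-3 - 1/154)) = -1/(4*(-463/154)) = -¼*(-154/463) = 77/926 ≈ 0.083153)
(z - 18)*b = (350 - 18)*(77/926) = 332*(77/926) = 12782/463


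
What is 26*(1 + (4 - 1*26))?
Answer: -546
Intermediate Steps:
26*(1 + (4 - 1*26)) = 26*(1 + (4 - 26)) = 26*(1 - 22) = 26*(-21) = -546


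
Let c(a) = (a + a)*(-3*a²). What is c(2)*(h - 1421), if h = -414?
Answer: 88080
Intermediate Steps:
c(a) = -6*a³ (c(a) = (2*a)*(-3*a²) = -6*a³)
c(2)*(h - 1421) = (-6*2³)*(-414 - 1421) = -6*8*(-1835) = -48*(-1835) = 88080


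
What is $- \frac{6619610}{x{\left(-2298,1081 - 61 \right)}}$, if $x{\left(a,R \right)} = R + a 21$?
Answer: $\frac{3309805}{23619} \approx 140.13$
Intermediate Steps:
$x{\left(a,R \right)} = R + 21 a$
$- \frac{6619610}{x{\left(-2298,1081 - 61 \right)}} = - \frac{6619610}{\left(1081 - 61\right) + 21 \left(-2298\right)} = - \frac{6619610}{\left(1081 - 61\right) - 48258} = - \frac{6619610}{1020 - 48258} = - \frac{6619610}{-47238} = \left(-6619610\right) \left(- \frac{1}{47238}\right) = \frac{3309805}{23619}$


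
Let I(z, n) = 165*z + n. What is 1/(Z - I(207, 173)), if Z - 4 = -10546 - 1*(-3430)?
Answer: -1/41440 ≈ -2.4131e-5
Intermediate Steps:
Z = -7112 (Z = 4 + (-10546 - 1*(-3430)) = 4 + (-10546 + 3430) = 4 - 7116 = -7112)
I(z, n) = n + 165*z
1/(Z - I(207, 173)) = 1/(-7112 - (173 + 165*207)) = 1/(-7112 - (173 + 34155)) = 1/(-7112 - 1*34328) = 1/(-7112 - 34328) = 1/(-41440) = -1/41440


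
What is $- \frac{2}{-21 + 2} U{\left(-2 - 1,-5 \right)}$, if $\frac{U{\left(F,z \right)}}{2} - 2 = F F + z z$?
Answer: $\frac{144}{19} \approx 7.5789$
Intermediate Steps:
$U{\left(F,z \right)} = 4 + 2 F^{2} + 2 z^{2}$ ($U{\left(F,z \right)} = 4 + 2 \left(F F + z z\right) = 4 + 2 \left(F^{2} + z^{2}\right) = 4 + \left(2 F^{2} + 2 z^{2}\right) = 4 + 2 F^{2} + 2 z^{2}$)
$- \frac{2}{-21 + 2} U{\left(-2 - 1,-5 \right)} = - \frac{2}{-21 + 2} \left(4 + 2 \left(-2 - 1\right)^{2} + 2 \left(-5\right)^{2}\right) = - \frac{2}{-19} \left(4 + 2 \left(-3\right)^{2} + 2 \cdot 25\right) = \left(-2\right) \left(- \frac{1}{19}\right) \left(4 + 2 \cdot 9 + 50\right) = \frac{2 \left(4 + 18 + 50\right)}{19} = \frac{2}{19} \cdot 72 = \frac{144}{19}$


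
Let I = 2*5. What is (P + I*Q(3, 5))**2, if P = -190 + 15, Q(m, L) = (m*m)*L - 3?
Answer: 60025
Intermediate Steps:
Q(m, L) = -3 + L*m**2 (Q(m, L) = m**2*L - 3 = L*m**2 - 3 = -3 + L*m**2)
P = -175
I = 10
(P + I*Q(3, 5))**2 = (-175 + 10*(-3 + 5*3**2))**2 = (-175 + 10*(-3 + 5*9))**2 = (-175 + 10*(-3 + 45))**2 = (-175 + 10*42)**2 = (-175 + 420)**2 = 245**2 = 60025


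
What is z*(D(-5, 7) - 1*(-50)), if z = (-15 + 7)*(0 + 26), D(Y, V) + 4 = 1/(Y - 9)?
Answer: -66872/7 ≈ -9553.1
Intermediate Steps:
D(Y, V) = -4 + 1/(-9 + Y) (D(Y, V) = -4 + 1/(Y - 9) = -4 + 1/(-9 + Y))
z = -208 (z = -8*26 = -208)
z*(D(-5, 7) - 1*(-50)) = -208*((37 - 4*(-5))/(-9 - 5) - 1*(-50)) = -208*((37 + 20)/(-14) + 50) = -208*(-1/14*57 + 50) = -208*(-57/14 + 50) = -208*643/14 = -66872/7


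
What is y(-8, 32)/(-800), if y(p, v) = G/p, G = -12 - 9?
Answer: -21/6400 ≈ -0.0032813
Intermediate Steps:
G = -21
y(p, v) = -21/p
y(-8, 32)/(-800) = -21/(-8)/(-800) = -21*(-⅛)*(-1/800) = (21/8)*(-1/800) = -21/6400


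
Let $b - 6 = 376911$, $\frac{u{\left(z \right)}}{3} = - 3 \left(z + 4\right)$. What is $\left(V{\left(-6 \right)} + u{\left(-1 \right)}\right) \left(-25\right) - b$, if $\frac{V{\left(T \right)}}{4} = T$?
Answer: $-375642$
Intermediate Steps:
$u{\left(z \right)} = -36 - 9 z$ ($u{\left(z \right)} = 3 \left(- 3 \left(z + 4\right)\right) = 3 \left(- 3 \left(4 + z\right)\right) = 3 \left(-12 - 3 z\right) = -36 - 9 z$)
$V{\left(T \right)} = 4 T$
$b = 376917$ ($b = 6 + 376911 = 376917$)
$\left(V{\left(-6 \right)} + u{\left(-1 \right)}\right) \left(-25\right) - b = \left(4 \left(-6\right) - 27\right) \left(-25\right) - 376917 = \left(-24 + \left(-36 + 9\right)\right) \left(-25\right) - 376917 = \left(-24 - 27\right) \left(-25\right) - 376917 = \left(-51\right) \left(-25\right) - 376917 = 1275 - 376917 = -375642$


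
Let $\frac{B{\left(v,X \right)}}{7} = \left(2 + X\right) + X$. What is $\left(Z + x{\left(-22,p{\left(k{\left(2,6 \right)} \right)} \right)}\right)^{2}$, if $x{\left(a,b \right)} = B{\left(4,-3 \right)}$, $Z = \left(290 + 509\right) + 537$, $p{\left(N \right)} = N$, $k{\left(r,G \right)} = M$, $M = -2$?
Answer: $1710864$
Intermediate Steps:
$k{\left(r,G \right)} = -2$
$Z = 1336$ ($Z = 799 + 537 = 1336$)
$B{\left(v,X \right)} = 14 + 14 X$ ($B{\left(v,X \right)} = 7 \left(\left(2 + X\right) + X\right) = 7 \left(2 + 2 X\right) = 14 + 14 X$)
$x{\left(a,b \right)} = -28$ ($x{\left(a,b \right)} = 14 + 14 \left(-3\right) = 14 - 42 = -28$)
$\left(Z + x{\left(-22,p{\left(k{\left(2,6 \right)} \right)} \right)}\right)^{2} = \left(1336 - 28\right)^{2} = 1308^{2} = 1710864$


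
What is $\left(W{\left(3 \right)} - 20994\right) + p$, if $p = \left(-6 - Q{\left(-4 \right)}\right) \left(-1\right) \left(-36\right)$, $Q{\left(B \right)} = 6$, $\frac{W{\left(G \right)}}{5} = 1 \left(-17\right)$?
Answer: $-21511$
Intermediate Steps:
$W{\left(G \right)} = -85$ ($W{\left(G \right)} = 5 \cdot 1 \left(-17\right) = 5 \left(-17\right) = -85$)
$p = -432$ ($p = \left(-6 - 6\right) \left(-1\right) \left(-36\right) = \left(-12\right) \left(-1\right) \left(-36\right) = 12 \left(-36\right) = -432$)
$\left(W{\left(3 \right)} - 20994\right) + p = \left(-85 - 20994\right) - 432 = -21079 - 432 = -21511$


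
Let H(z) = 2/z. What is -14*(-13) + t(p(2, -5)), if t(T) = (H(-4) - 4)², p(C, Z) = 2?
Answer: 809/4 ≈ 202.25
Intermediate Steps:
t(T) = 81/4 (t(T) = (2/(-4) - 4)² = (2*(-¼) - 4)² = (-½ - 4)² = (-9/2)² = 81/4)
-14*(-13) + t(p(2, -5)) = -14*(-13) + 81/4 = 182 + 81/4 = 809/4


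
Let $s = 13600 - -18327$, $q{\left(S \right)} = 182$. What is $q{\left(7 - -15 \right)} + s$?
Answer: $32109$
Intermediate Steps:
$s = 31927$ ($s = 13600 + 18327 = 31927$)
$q{\left(7 - -15 \right)} + s = 182 + 31927 = 32109$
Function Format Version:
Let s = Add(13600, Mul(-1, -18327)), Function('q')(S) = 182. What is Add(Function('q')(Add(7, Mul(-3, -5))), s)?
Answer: 32109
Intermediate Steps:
s = 31927 (s = Add(13600, 18327) = 31927)
Add(Function('q')(Add(7, Mul(-3, -5))), s) = Add(182, 31927) = 32109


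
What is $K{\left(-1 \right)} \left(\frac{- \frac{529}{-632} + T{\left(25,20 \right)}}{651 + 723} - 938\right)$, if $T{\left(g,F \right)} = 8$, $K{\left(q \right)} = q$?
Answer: $\frac{814523599}{868368} \approx 937.99$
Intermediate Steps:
$K{\left(-1 \right)} \left(\frac{- \frac{529}{-632} + T{\left(25,20 \right)}}{651 + 723} - 938\right) = - (\frac{- \frac{529}{-632} + 8}{651 + 723} - 938) = - (\frac{\left(-529\right) \left(- \frac{1}{632}\right) + 8}{1374} - 938) = - (\left(\frac{529}{632} + 8\right) \frac{1}{1374} - 938) = - (\frac{5585}{632} \cdot \frac{1}{1374} - 938) = - (\frac{5585}{868368} - 938) = \left(-1\right) \left(- \frac{814523599}{868368}\right) = \frac{814523599}{868368}$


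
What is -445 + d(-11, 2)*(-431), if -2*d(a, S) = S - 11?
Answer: -4769/2 ≈ -2384.5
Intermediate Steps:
d(a, S) = 11/2 - S/2 (d(a, S) = -(S - 11)/2 = -(-11 + S)/2 = 11/2 - S/2)
-445 + d(-11, 2)*(-431) = -445 + (11/2 - ½*2)*(-431) = -445 + (11/2 - 1)*(-431) = -445 + (9/2)*(-431) = -445 - 3879/2 = -4769/2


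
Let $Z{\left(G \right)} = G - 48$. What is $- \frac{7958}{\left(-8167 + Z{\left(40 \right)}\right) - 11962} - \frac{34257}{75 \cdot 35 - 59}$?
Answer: $- \frac{669412981}{51671542} \approx -12.955$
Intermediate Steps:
$Z{\left(G \right)} = -48 + G$ ($Z{\left(G \right)} = G - 48 = -48 + G$)
$- \frac{7958}{\left(-8167 + Z{\left(40 \right)}\right) - 11962} - \frac{34257}{75 \cdot 35 - 59} = - \frac{7958}{\left(-8167 + \left(-48 + 40\right)\right) - 11962} - \frac{34257}{75 \cdot 35 - 59} = - \frac{7958}{\left(-8167 - 8\right) - 11962} - \frac{34257}{2625 - 59} = - \frac{7958}{-8175 - 11962} - \frac{34257}{2566} = - \frac{7958}{-20137} - \frac{34257}{2566} = \left(-7958\right) \left(- \frac{1}{20137}\right) - \frac{34257}{2566} = \frac{7958}{20137} - \frac{34257}{2566} = - \frac{669412981}{51671542}$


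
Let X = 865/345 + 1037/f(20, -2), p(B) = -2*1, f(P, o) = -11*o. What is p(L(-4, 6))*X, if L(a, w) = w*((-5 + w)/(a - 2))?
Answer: -75359/759 ≈ -99.287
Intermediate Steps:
L(a, w) = w*(-5 + w)/(-2 + a) (L(a, w) = w*((-5 + w)/(-2 + a)) = w*(-5 + w)/(-2 + a))
p(B) = -2
X = 75359/1518 (X = 865/345 + 1037/((-11*(-2))) = 865*(1/345) + 1037/22 = 173/69 + 1037*(1/22) = 173/69 + 1037/22 = 75359/1518 ≈ 49.644)
p(L(-4, 6))*X = -2*75359/1518 = -75359/759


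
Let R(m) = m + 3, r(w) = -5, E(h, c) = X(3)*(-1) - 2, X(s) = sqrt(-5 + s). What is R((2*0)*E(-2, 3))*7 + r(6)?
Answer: 16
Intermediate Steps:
E(h, c) = -2 - I*sqrt(2) (E(h, c) = sqrt(-5 + 3)*(-1) - 2 = sqrt(-2)*(-1) - 2 = (I*sqrt(2))*(-1) - 2 = -I*sqrt(2) - 2 = -2 - I*sqrt(2))
R(m) = 3 + m
R((2*0)*E(-2, 3))*7 + r(6) = (3 + (2*0)*(-2 - I*sqrt(2)))*7 - 5 = (3 + 0*(-2 - I*sqrt(2)))*7 - 5 = (3 + 0)*7 - 5 = 3*7 - 5 = 21 - 5 = 16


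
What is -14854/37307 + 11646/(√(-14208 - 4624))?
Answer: -14854/37307 - 5823*I*√1177/2354 ≈ -0.39816 - 84.865*I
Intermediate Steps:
-14854/37307 + 11646/(√(-14208 - 4624)) = -14854*1/37307 + 11646/(√(-18832)) = -14854/37307 + 11646/((4*I*√1177)) = -14854/37307 + 11646*(-I*√1177/4708) = -14854/37307 - 5823*I*√1177/2354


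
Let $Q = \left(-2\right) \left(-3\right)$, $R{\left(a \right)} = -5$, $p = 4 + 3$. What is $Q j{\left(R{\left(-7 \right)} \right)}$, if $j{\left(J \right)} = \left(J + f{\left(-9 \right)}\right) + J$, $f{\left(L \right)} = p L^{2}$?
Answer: $3342$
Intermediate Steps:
$p = 7$
$Q = 6$
$f{\left(L \right)} = 7 L^{2}$
$j{\left(J \right)} = 567 + 2 J$ ($j{\left(J \right)} = \left(J + 7 \left(-9\right)^{2}\right) + J = \left(J + 7 \cdot 81\right) + J = \left(J + 567\right) + J = \left(567 + J\right) + J = 567 + 2 J$)
$Q j{\left(R{\left(-7 \right)} \right)} = 6 \left(567 + 2 \left(-5\right)\right) = 6 \left(567 - 10\right) = 6 \cdot 557 = 3342$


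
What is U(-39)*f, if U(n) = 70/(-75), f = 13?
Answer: -182/15 ≈ -12.133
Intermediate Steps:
U(n) = -14/15 (U(n) = 70*(-1/75) = -14/15)
U(-39)*f = -14/15*13 = -182/15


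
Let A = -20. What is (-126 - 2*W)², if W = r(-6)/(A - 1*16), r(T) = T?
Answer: 143641/9 ≈ 15960.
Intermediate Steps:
W = ⅙ (W = -6/(-20 - 1*16) = -6/(-20 - 16) = -6/(-36) = -6*(-1/36) = ⅙ ≈ 0.16667)
(-126 - 2*W)² = (-126 - 2*⅙)² = (-126 - ⅓)² = (-379/3)² = 143641/9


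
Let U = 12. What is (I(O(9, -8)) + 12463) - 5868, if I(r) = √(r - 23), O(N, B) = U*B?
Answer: 6595 + I*√119 ≈ 6595.0 + 10.909*I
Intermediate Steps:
O(N, B) = 12*B
I(r) = √(-23 + r)
(I(O(9, -8)) + 12463) - 5868 = (√(-23 + 12*(-8)) + 12463) - 5868 = (√(-23 - 96) + 12463) - 5868 = (√(-119) + 12463) - 5868 = (I*√119 + 12463) - 5868 = (12463 + I*√119) - 5868 = 6595 + I*√119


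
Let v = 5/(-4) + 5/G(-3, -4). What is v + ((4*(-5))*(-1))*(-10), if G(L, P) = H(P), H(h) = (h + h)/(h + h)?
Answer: -785/4 ≈ -196.25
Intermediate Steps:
H(h) = 1 (H(h) = (2*h)/((2*h)) = (2*h)*(1/(2*h)) = 1)
G(L, P) = 1
v = 15/4 (v = 5/(-4) + 5/1 = 5*(-¼) + 5*1 = -5/4 + 5 = 15/4 ≈ 3.7500)
v + ((4*(-5))*(-1))*(-10) = 15/4 + ((4*(-5))*(-1))*(-10) = 15/4 - 20*(-1)*(-10) = 15/4 + 20*(-10) = 15/4 - 200 = -785/4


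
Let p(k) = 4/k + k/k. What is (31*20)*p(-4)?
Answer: 0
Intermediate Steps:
p(k) = 1 + 4/k (p(k) = 4/k + 1 = 1 + 4/k)
(31*20)*p(-4) = (31*20)*((4 - 4)/(-4)) = 620*(-1/4*0) = 620*0 = 0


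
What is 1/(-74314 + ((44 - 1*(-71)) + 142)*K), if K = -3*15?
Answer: -1/85879 ≈ -1.1644e-5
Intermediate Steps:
K = -45
1/(-74314 + ((44 - 1*(-71)) + 142)*K) = 1/(-74314 + ((44 - 1*(-71)) + 142)*(-45)) = 1/(-74314 + ((44 + 71) + 142)*(-45)) = 1/(-74314 + (115 + 142)*(-45)) = 1/(-74314 + 257*(-45)) = 1/(-74314 - 11565) = 1/(-85879) = -1/85879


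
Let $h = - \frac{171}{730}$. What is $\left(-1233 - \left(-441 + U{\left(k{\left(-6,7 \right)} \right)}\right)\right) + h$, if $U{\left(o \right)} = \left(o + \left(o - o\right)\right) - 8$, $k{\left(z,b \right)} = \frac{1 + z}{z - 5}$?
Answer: $- \frac{6301051}{8030} \approx -784.69$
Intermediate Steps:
$h = - \frac{171}{730}$ ($h = \left(-171\right) \frac{1}{730} = - \frac{171}{730} \approx -0.23425$)
$k{\left(z,b \right)} = \frac{1 + z}{-5 + z}$
$U{\left(o \right)} = -8 + o$ ($U{\left(o \right)} = \left(o + 0\right) - 8 = o - 8 = -8 + o$)
$\left(-1233 - \left(-441 + U{\left(k{\left(-6,7 \right)} \right)}\right)\right) + h = \left(-1233 + \left(441 - \left(-8 + \frac{1 - 6}{-5 - 6}\right)\right)\right) - \frac{171}{730} = \left(-1233 + \left(441 - \left(-8 + \frac{1}{-11} \left(-5\right)\right)\right)\right) - \frac{171}{730} = \left(-1233 + \left(441 - \left(-8 - - \frac{5}{11}\right)\right)\right) - \frac{171}{730} = \left(-1233 + \left(441 - \left(-8 + \frac{5}{11}\right)\right)\right) - \frac{171}{730} = \left(-1233 + \left(441 - - \frac{83}{11}\right)\right) - \frac{171}{730} = \left(-1233 + \left(441 + \frac{83}{11}\right)\right) - \frac{171}{730} = \left(-1233 + \frac{4934}{11}\right) - \frac{171}{730} = - \frac{8629}{11} - \frac{171}{730} = - \frac{6301051}{8030}$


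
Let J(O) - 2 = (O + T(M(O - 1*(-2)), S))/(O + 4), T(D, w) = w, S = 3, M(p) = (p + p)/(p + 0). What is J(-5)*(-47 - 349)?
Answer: -1584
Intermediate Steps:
M(p) = 2 (M(p) = (2*p)/p = 2)
J(O) = 2 + (3 + O)/(4 + O) (J(O) = 2 + (O + 3)/(O + 4) = 2 + (3 + O)/(4 + O))
J(-5)*(-47 - 349) = ((11 + 3*(-5))/(4 - 5))*(-47 - 349) = ((11 - 15)/(-1))*(-396) = -1*(-4)*(-396) = 4*(-396) = -1584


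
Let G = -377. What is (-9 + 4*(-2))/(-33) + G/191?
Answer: -9194/6303 ≈ -1.4587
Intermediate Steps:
(-9 + 4*(-2))/(-33) + G/191 = (-9 + 4*(-2))/(-33) - 377/191 = (-9 - 8)*(-1/33) - 377*1/191 = -17*(-1/33) - 377/191 = 17/33 - 377/191 = -9194/6303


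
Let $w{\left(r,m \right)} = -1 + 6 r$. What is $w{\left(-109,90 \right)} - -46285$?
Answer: $45630$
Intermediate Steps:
$w{\left(-109,90 \right)} - -46285 = \left(-1 + 6 \left(-109\right)\right) - -46285 = \left(-1 - 654\right) + 46285 = -655 + 46285 = 45630$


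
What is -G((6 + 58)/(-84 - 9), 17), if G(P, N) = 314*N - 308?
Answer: -5030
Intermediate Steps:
G(P, N) = -308 + 314*N
-G((6 + 58)/(-84 - 9), 17) = -(-308 + 314*17) = -(-308 + 5338) = -1*5030 = -5030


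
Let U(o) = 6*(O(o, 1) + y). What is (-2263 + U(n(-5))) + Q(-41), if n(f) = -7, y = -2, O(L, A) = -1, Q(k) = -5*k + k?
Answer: -2117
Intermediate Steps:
Q(k) = -4*k
U(o) = -18 (U(o) = 6*(-1 - 2) = 6*(-3) = -18)
(-2263 + U(n(-5))) + Q(-41) = (-2263 - 18) - 4*(-41) = -2281 + 164 = -2117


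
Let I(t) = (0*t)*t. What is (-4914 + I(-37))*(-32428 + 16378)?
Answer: 78869700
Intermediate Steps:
I(t) = 0 (I(t) = 0*t = 0)
(-4914 + I(-37))*(-32428 + 16378) = (-4914 + 0)*(-32428 + 16378) = -4914*(-16050) = 78869700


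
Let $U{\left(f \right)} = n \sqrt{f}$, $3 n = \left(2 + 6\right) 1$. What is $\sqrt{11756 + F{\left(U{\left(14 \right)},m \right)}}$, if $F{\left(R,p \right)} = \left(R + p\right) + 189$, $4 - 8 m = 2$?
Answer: $\frac{\sqrt{430029 + 96 \sqrt{14}}}{6} \approx 109.34$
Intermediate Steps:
$m = \frac{1}{4}$ ($m = \frac{1}{2} - \frac{1}{4} = \frac{1}{4} \approx 0.25$)
$n = \frac{8}{3}$ ($n = \frac{\left(2 + 6\right) 1}{3} = \frac{8 \cdot 1}{3} = \frac{1}{3} \cdot 8 = \frac{8}{3} \approx 2.6667$)
$U{\left(f \right)} = \frac{8 \sqrt{f}}{3}$
$F{\left(R,p \right)} = 189 + R + p$
$\sqrt{11756 + F{\left(U{\left(14 \right)},m \right)}} = \sqrt{11756 + \left(189 + \frac{8 \sqrt{14}}{3} + \frac{1}{4}\right)} = \sqrt{11756 + \left(\frac{757}{4} + \frac{8 \sqrt{14}}{3}\right)} = \sqrt{\frac{47781}{4} + \frac{8 \sqrt{14}}{3}}$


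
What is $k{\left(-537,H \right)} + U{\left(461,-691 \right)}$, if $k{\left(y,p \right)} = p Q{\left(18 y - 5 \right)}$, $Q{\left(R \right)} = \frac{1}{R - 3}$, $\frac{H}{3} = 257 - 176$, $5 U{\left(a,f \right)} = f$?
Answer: $- \frac{6685949}{48370} \approx -138.23$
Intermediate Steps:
$U{\left(a,f \right)} = \frac{f}{5}$
$H = 243$ ($H = 3 \left(257 - 176\right) = 3 \cdot 81 = 243$)
$Q{\left(R \right)} = \frac{1}{-3 + R}$
$k{\left(y,p \right)} = \frac{p}{-8 + 18 y}$ ($k{\left(y,p \right)} = \frac{p}{-3 + \left(18 y - 5\right)} = \frac{p}{-3 + \left(-5 + 18 y\right)} = \frac{p}{-8 + 18 y}$)
$k{\left(-537,H \right)} + U{\left(461,-691 \right)} = \frac{1}{2} \cdot 243 \frac{1}{-4 + 9 \left(-537\right)} + \frac{1}{5} \left(-691\right) = \frac{1}{2} \cdot 243 \frac{1}{-4 - 4833} - \frac{691}{5} = \frac{1}{2} \cdot 243 \frac{1}{-4837} - \frac{691}{5} = \frac{1}{2} \cdot 243 \left(- \frac{1}{4837}\right) - \frac{691}{5} = - \frac{243}{9674} - \frac{691}{5} = - \frac{6685949}{48370}$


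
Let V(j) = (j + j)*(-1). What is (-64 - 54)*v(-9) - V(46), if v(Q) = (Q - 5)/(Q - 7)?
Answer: -45/4 ≈ -11.250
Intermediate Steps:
v(Q) = (-5 + Q)/(-7 + Q)
V(j) = -2*j (V(j) = (2*j)*(-1) = -2*j)
(-64 - 54)*v(-9) - V(46) = (-64 - 54)*((-5 - 9)/(-7 - 9)) - (-2)*46 = -118*(-14)/(-16) - 1*(-92) = -(-59)*(-14)/8 + 92 = -118*7/8 + 92 = -413/4 + 92 = -45/4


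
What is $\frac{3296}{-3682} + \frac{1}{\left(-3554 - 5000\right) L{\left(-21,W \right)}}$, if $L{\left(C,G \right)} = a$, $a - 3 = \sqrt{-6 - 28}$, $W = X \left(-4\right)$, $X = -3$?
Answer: $\frac{- 2013856 \sqrt{34} + 6041831 i}{2249702 \left(\sqrt{34} - 3 i\right)} \approx -0.89517 + 1.5853 \cdot 10^{-5} i$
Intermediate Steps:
$W = 12$ ($W = \left(-3\right) \left(-4\right) = 12$)
$a = 3 + i \sqrt{34}$ ($a = 3 + \sqrt{-6 - 28} = 3 + \sqrt{-34} = 3 + i \sqrt{34} \approx 3.0 + 5.831 i$)
$L{\left(C,G \right)} = 3 + i \sqrt{34}$
$\frac{3296}{-3682} + \frac{1}{\left(-3554 - 5000\right) L{\left(-21,W \right)}} = \frac{3296}{-3682} + \frac{1}{\left(-3554 - 5000\right) \left(3 + i \sqrt{34}\right)} = 3296 \left(- \frac{1}{3682}\right) + \frac{1}{\left(-8554\right) \left(3 + i \sqrt{34}\right)} = - \frac{1648}{1841} - \frac{1}{8554 \left(3 + i \sqrt{34}\right)}$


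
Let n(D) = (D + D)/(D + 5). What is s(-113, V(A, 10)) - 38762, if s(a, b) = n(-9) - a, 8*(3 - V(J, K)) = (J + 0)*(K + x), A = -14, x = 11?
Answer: -77289/2 ≈ -38645.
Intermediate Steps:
V(J, K) = 3 - J*(11 + K)/8 (V(J, K) = 3 - (J + 0)*(K + 11)/8 = 3 - J*(11 + K)/8)
n(D) = 2*D/(5 + D) (n(D) = (2*D)/(5 + D) = 2*D/(5 + D))
s(a, b) = 9/2 - a (s(a, b) = 2*(-9)/(5 - 9) - a = 2*(-9)/(-4) - a = 2*(-9)*(-1/4) - a = 9/2 - a)
s(-113, V(A, 10)) - 38762 = (9/2 - 1*(-113)) - 38762 = (9/2 + 113) - 38762 = 235/2 - 38762 = -77289/2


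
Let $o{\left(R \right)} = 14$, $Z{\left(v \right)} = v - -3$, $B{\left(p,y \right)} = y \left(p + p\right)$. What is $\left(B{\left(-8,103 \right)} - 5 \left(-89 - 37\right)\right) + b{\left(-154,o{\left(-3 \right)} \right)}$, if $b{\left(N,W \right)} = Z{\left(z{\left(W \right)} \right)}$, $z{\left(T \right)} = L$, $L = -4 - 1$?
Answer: $-1020$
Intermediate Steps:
$B{\left(p,y \right)} = 2 p y$ ($B{\left(p,y \right)} = y 2 p = 2 p y$)
$L = -5$
$z{\left(T \right)} = -5$
$Z{\left(v \right)} = 3 + v$ ($Z{\left(v \right)} = v + 3 = 3 + v$)
$b{\left(N,W \right)} = -2$ ($b{\left(N,W \right)} = 3 - 5 = -2$)
$\left(B{\left(-8,103 \right)} - 5 \left(-89 - 37\right)\right) + b{\left(-154,o{\left(-3 \right)} \right)} = \left(2 \left(-8\right) 103 - 5 \left(-89 - 37\right)\right) - 2 = \left(-1648 - -630\right) - 2 = \left(-1648 + 630\right) - 2 = -1018 - 2 = -1020$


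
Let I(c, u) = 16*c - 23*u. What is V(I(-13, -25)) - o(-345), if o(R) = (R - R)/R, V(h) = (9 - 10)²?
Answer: 1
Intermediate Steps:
I(c, u) = -23*u + 16*c
V(h) = 1 (V(h) = (-1)² = 1)
o(R) = 0 (o(R) = 0/R = 0)
V(I(-13, -25)) - o(-345) = 1 - 1*0 = 1 + 0 = 1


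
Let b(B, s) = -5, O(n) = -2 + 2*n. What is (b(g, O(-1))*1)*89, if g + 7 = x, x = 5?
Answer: -445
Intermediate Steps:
g = -2 (g = -7 + 5 = -2)
(b(g, O(-1))*1)*89 = -5*1*89 = -5*89 = -445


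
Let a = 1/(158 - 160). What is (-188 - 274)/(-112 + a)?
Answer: 308/75 ≈ 4.1067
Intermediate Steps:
a = -½ (a = 1/(-2) = -½ ≈ -0.50000)
(-188 - 274)/(-112 + a) = (-188 - 274)/(-112 - ½) = -462/(-225/2) = -462*(-2/225) = 308/75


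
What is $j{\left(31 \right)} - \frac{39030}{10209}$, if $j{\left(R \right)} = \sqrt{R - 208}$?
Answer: $- \frac{13010}{3403} + i \sqrt{177} \approx -3.8231 + 13.304 i$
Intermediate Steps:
$j{\left(R \right)} = \sqrt{-208 + R}$
$j{\left(31 \right)} - \frac{39030}{10209} = \sqrt{-208 + 31} - \frac{39030}{10209} = \sqrt{-177} - \frac{13010}{3403} = i \sqrt{177} - \frac{13010}{3403} = - \frac{13010}{3403} + i \sqrt{177}$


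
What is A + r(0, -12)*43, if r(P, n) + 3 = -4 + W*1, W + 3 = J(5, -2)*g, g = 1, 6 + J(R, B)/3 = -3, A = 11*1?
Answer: -1580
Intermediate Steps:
A = 11
J(R, B) = -27 (J(R, B) = -18 + 3*(-3) = -18 - 9 = -27)
W = -30 (W = -3 - 27*1 = -3 - 27 = -30)
r(P, n) = -37 (r(P, n) = -3 + (-4 - 30*1) = -3 + (-4 - 30) = -3 - 34 = -37)
A + r(0, -12)*43 = 11 - 37*43 = 11 - 1591 = -1580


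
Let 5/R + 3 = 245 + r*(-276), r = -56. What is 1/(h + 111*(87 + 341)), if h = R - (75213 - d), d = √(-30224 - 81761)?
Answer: -1365453121666/37835397530931433 - 246427204*I*√111985/189176987654657165 ≈ -3.6089e-5 - 4.3591e-7*I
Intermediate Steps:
R = 5/15698 (R = 5/(-3 + (245 - 56*(-276))) = 5/(-3 + (245 + 15456)) = 5/(-3 + 15701) = 5/15698 ≈ 0.00031851)
d = I*√111985 (d = √(-111985) = I*√111985 ≈ 334.64*I)
h = -1180693669/15698 + I*√111985 (h = 5/15698 - (75213 - I*√111985) = 5/15698 + (-75213 + I*√111985) = -1180693669/15698 + I*√111985 ≈ -75213.0 + 334.64*I)
1/(h + 111*(87 + 341)) = 1/((-1180693669/15698 + I*√111985) + 111*(87 + 341)) = 1/((-1180693669/15698 + I*√111985) + 111*428) = 1/((-1180693669/15698 + I*√111985) + 47508) = 1/(-434913085/15698 + I*√111985)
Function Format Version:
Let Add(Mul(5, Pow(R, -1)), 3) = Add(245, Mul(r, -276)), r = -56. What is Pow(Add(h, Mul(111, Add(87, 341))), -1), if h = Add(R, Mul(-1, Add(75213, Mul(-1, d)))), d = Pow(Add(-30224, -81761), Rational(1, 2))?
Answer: Add(Rational(-1365453121666, 37835397530931433), Mul(Rational(-246427204, 189176987654657165), I, Pow(111985, Rational(1, 2)))) ≈ Add(-3.6089e-5, Mul(-4.3591e-7, I))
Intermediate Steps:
R = Rational(5, 15698) (R = Mul(5, Pow(Add(-3, Add(245, Mul(-56, -276))), -1)) = Mul(5, Pow(Add(-3, Add(245, 15456)), -1)) = Mul(5, Pow(Add(-3, 15701), -1)) = Mul(5, Pow(15698, -1)) = Mul(5, Rational(1, 15698)) = Rational(5, 15698) ≈ 0.00031851)
d = Mul(I, Pow(111985, Rational(1, 2))) (d = Pow(-111985, Rational(1, 2)) = Mul(I, Pow(111985, Rational(1, 2))) ≈ Mul(334.64, I))
h = Add(Rational(-1180693669, 15698), Mul(I, Pow(111985, Rational(1, 2)))) (h = Add(Rational(5, 15698), Mul(-1, Add(75213, Mul(-1, Mul(I, Pow(111985, Rational(1, 2))))))) = Add(Rational(5, 15698), Mul(-1, Add(75213, Mul(-1, I, Pow(111985, Rational(1, 2)))))) = Add(Rational(5, 15698), Add(-75213, Mul(I, Pow(111985, Rational(1, 2))))) = Add(Rational(-1180693669, 15698), Mul(I, Pow(111985, Rational(1, 2)))) ≈ Add(-75213., Mul(334.64, I)))
Pow(Add(h, Mul(111, Add(87, 341))), -1) = Pow(Add(Add(Rational(-1180693669, 15698), Mul(I, Pow(111985, Rational(1, 2)))), Mul(111, Add(87, 341))), -1) = Pow(Add(Add(Rational(-1180693669, 15698), Mul(I, Pow(111985, Rational(1, 2)))), Mul(111, 428)), -1) = Pow(Add(Add(Rational(-1180693669, 15698), Mul(I, Pow(111985, Rational(1, 2)))), 47508), -1) = Pow(Add(Rational(-434913085, 15698), Mul(I, Pow(111985, Rational(1, 2)))), -1)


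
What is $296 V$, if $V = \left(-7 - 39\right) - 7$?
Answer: $-15688$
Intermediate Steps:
$V = -53$ ($V = \left(-7 - 39\right) - 7 = -46 - 7 = -53$)
$296 V = 296 \left(-53\right) = -15688$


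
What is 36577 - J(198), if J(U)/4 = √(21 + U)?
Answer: 36577 - 4*√219 ≈ 36518.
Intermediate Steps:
J(U) = 4*√(21 + U)
36577 - J(198) = 36577 - 4*√(21 + 198) = 36577 - 4*√219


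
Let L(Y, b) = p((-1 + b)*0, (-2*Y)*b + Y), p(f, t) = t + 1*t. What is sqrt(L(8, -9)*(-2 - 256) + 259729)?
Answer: sqrt(181297) ≈ 425.79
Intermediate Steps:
p(f, t) = 2*t (p(f, t) = t + t = 2*t)
L(Y, b) = 2*Y - 4*Y*b (L(Y, b) = 2*((-2*Y)*b + Y) = 2*(-2*Y*b + Y) = 2*(Y - 2*Y*b) = 2*Y - 4*Y*b)
sqrt(L(8, -9)*(-2 - 256) + 259729) = sqrt((2*8*(1 - 2*(-9)))*(-2 - 256) + 259729) = sqrt((2*8*(1 + 18))*(-258) + 259729) = sqrt((2*8*19)*(-258) + 259729) = sqrt(304*(-258) + 259729) = sqrt(-78432 + 259729) = sqrt(181297)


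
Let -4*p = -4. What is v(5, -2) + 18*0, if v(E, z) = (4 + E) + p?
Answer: 10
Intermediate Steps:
p = 1 (p = -¼*(-4) = 1)
v(E, z) = 5 + E (v(E, z) = (4 + E) + 1 = 5 + E)
v(5, -2) + 18*0 = (5 + 5) + 18*0 = 10 + 0 = 10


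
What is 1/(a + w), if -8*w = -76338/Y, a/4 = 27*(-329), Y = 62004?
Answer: -82672/2937488781 ≈ -2.8144e-5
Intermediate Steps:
a = -35532 (a = 4*(27*(-329)) = 4*(-8883) = -35532)
w = 12723/82672 (w = -(-38169)/(4*62004) = -⅛*(-12723/10334) = 12723/82672 ≈ 0.15390)
1/(a + w) = 1/(-35532 + 12723/82672) = 1/(-2937488781/82672) = -82672/2937488781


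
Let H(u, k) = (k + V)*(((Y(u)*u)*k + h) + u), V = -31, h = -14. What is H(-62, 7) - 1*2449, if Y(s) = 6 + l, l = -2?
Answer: 41039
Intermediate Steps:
Y(s) = 4 (Y(s) = 6 - 2 = 4)
H(u, k) = (-31 + k)*(-14 + u + 4*k*u) (H(u, k) = (k - 31)*(((4*u)*k - 14) + u) = (-31 + k)*((4*k*u - 14) + u) = (-31 + k)*((-14 + 4*k*u) + u) = (-31 + k)*(-14 + u + 4*k*u))
H(-62, 7) - 1*2449 = (434 - 31*(-62) - 14*7 - 123*7*(-62) + 4*(-62)*7²) - 1*2449 = (434 + 1922 - 98 + 53382 + 4*(-62)*49) - 2449 = (434 + 1922 - 98 + 53382 - 12152) - 2449 = 43488 - 2449 = 41039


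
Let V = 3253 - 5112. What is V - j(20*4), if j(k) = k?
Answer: -1939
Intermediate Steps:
V = -1859
V - j(20*4) = -1859 - 20*4 = -1859 - 1*80 = -1859 - 80 = -1939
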